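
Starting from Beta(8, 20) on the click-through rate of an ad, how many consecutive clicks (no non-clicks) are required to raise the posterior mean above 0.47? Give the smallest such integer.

k = 10

After k clicks and 0 non-clicks the posterior is Beta(8+k, 20), with mean (8+k)/(8+20+k).
Set (8+k)/(28+k) > 0.47 and solve: k > (0.47·28 − 8)/(1 − 0.47) = 9.736.
The smallest integer exceeding 9.736 is 10, and checking k=10: (18)/(38) = 0.4737 > 0.47.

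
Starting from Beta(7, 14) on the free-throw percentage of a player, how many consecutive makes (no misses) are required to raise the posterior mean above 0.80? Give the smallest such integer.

k = 50

After k makes and 0 misses the posterior is Beta(7+k, 14), with mean (7+k)/(7+14+k).
Set (7+k)/(21+k) > 0.80 and solve: k > (0.80·21 − 7)/(1 − 0.80) = 49.000.
The smallest integer exceeding 49.000 is 50.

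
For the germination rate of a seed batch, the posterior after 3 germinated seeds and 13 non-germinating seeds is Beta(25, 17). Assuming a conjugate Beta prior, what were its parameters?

Beta(22, 4)

Beta is conjugate to the binomial likelihood: posterior = Beta(a+s, b+f).
So a = 25 − 3 = 22 and b = 17 − 13 = 4.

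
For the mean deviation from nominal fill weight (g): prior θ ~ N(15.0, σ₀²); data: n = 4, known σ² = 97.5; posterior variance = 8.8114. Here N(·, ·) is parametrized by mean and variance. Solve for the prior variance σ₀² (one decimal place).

σ₀² = 13.8

Posterior precision equals prior precision plus data precision: 1/σ_n² = 1/σ₀² + n/σ².
So 1/σ₀² = 1/8.8114 − 4/97.5 = 0.113489 − 0.041026 = 0.072463.
Hence σ₀² = 1/0.072463 ≈ 13.8.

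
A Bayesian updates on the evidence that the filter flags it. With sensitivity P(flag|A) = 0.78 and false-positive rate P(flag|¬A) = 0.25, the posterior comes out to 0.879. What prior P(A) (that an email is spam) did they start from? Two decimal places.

P(A) = 0.70

In odds form, posterior odds = prior odds × likelihood ratio, so prior odds = posterior odds ÷ LR.
Posterior odds = 0.879/(1−0.879) = 7.2645. LR = 0.78/0.25 = 3.1200.
Prior odds = 7.2645/3.1200 = 2.3284, so P(A) = 2.3284/(1+2.3284) ≈ 0.70.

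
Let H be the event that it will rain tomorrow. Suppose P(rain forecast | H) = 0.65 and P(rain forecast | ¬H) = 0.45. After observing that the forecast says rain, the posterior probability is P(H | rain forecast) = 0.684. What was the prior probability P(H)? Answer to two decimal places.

P(H) = 0.60

Bayes' rule in odds form gives O(H|E) = O(H)·[P(E|H)/P(E|¬H)], hence O(H) = O(H|E)/LR.
Posterior odds = 0.684/(1−0.684) = 2.1646. LR = 0.65/0.45 = 1.4444.
Prior odds = 2.1646/1.4444 = 1.4986, so P(H) = 1.4986/(1+1.4986) ≈ 0.60.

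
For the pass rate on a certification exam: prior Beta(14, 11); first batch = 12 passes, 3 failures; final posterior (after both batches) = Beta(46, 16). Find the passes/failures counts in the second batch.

20 passes and 2 failures

Because Beta–binomial updating is additive in the counts, the combined data contributed (α_post−α_prior, β_post−β_prior) successes and failures.
Total across both batches: 46−14=32 passes, 16−11=5 failures.
Subtract the first batch: 32−12=20 passes and 5−3=2 failures.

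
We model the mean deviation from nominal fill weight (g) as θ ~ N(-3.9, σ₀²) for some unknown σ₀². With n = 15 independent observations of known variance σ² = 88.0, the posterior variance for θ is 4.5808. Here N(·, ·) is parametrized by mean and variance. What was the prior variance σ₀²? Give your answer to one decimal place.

σ₀² = 20.9

Posterior precision equals prior precision plus data precision: 1/σ_n² = 1/σ₀² + n/σ².
So 1/σ₀² = 1/4.5808 − 15/88.0 = 0.218302 − 0.170455 = 0.047847.
Hence σ₀² = 1/0.047847 ≈ 20.9.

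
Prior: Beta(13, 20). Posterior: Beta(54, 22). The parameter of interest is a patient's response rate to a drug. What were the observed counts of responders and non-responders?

41 responders and 2 non-responders

Under Beta–binomial conjugacy the posterior parameters are (α+s, β+f).
Match parameters: s=54−13=41, f=22−20=2.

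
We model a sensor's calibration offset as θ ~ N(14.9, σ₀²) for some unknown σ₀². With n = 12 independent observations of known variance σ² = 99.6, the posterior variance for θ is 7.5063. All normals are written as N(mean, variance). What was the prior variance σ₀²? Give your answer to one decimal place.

For the Normal–Normal model with known σ², precisions add: τ_n = τ₀ + n/σ².
So 1/σ₀² = 1/7.5063 − 12/99.6 = 0.133221 − 0.120482 = 0.012739.
Hence σ₀² = 1/0.012739 ≈ 78.5.

σ₀² = 78.5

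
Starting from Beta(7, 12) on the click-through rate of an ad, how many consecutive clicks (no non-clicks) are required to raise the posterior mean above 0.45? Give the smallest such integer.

k = 3

After k clicks and 0 non-clicks the posterior is Beta(7+k, 12), with mean (7+k)/(7+12+k).
Set (7+k)/(19+k) > 0.45 and solve: k > (0.45·19 − 7)/(1 − 0.45) = 2.818.
The smallest integer exceeding 2.818 is 3.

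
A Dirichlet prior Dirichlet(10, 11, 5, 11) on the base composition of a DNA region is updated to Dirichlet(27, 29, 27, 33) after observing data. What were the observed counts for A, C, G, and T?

For a Dirichlet(α) prior with multinomial counts c, the posterior is Dirichlet(α + c) componentwise.
Counts are posterior − prior componentwise: 27−10=17, 29−11=18, 27−5=22, 33−11=22.

counts (17, 18, 22, 22)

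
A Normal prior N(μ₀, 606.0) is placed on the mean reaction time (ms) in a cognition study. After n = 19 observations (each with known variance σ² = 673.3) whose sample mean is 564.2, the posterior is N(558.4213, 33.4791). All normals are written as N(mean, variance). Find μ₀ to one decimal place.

The posterior mean is a precision-weighted average: μ_n = (τ₀μ₀ + τ_data·x̄)/(τ₀+τ_data), with τ₀=1/σ₀² and τ_data=n/σ².
Here τ₀ = 1/606.0 = 0.001650 and τ_data = 19/673.3 = 0.028219, so τ_n = 0.029869.
Rearranging for μ₀: μ₀ = (μ_n·τ_n − τ_data·x̄)/τ₀ = (558.4213·0.029869 − 0.028219·564.2) / 0.001650 = 0.758326/0.001650 ≈ 459.6.

μ₀ = 459.6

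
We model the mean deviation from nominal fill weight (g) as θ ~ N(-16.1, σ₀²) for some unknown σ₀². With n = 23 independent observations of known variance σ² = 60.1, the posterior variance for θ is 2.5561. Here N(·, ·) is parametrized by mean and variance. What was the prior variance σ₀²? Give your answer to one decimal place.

σ₀² = 117.3

For the Normal–Normal model with known σ², precisions add: τ_n = τ₀ + n/σ².
So 1/σ₀² = 1/2.5561 − 23/60.1 = 0.391221 − 0.382696 = 0.008525.
Hence σ₀² = 1/0.008525 ≈ 117.3.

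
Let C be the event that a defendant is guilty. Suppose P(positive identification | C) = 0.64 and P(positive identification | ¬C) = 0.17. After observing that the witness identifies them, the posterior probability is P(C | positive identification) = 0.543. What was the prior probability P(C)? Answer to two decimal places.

P(C) = 0.24

Bayes' rule in odds form gives O(C|E) = O(C)·[P(E|C)/P(E|¬C)], hence O(C) = O(C|E)/LR.
Posterior odds = 0.543/(1−0.543) = 1.1882. LR = 0.64/0.17 = 3.7647.
Prior odds = 1.1882/3.7647 = 0.3156, so P(C) = 0.3156/(1+0.3156) ≈ 0.24.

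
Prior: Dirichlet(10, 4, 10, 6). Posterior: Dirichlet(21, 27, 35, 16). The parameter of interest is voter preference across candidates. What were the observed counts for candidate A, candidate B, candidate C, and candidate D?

For a Dirichlet(α) prior with multinomial counts c, the posterior is Dirichlet(α + c) componentwise.
Counts are posterior − prior componentwise: 21−10=11, 27−4=23, 35−10=25, 16−6=10.

counts (11, 23, 25, 10)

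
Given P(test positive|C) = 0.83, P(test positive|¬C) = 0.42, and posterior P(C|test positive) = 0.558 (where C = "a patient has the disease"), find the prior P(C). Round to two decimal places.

P(C) = 0.39

Bayes' rule in odds form gives O(C|E) = O(C)·[P(E|C)/P(E|¬C)], hence O(C) = O(C|E)/LR.
Posterior odds = 0.558/(1−0.558) = 1.2624. LR = 0.83/0.42 = 1.9762.
Prior odds = 1.2624/1.9762 = 0.6388, so P(C) = 0.6388/(1+0.6388) ≈ 0.39.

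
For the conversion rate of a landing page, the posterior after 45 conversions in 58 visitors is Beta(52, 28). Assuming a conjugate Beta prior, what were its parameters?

Beta(7, 15)

Under Beta–binomial conjugacy the posterior parameters are (a+s, b+f).
So a = 52 − 45 = 7 and b = 28 − 13 = 15.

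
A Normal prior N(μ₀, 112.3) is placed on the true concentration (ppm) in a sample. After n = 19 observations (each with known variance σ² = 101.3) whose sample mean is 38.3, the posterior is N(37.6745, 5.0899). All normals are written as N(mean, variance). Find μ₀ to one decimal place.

With known observation variance, the Normal–Normal posterior has precision τ_n = τ₀ + n/σ² and mean μ_n = (τ₀μ₀ + (n/σ²)x̄)/τ_n.
Here τ₀ = 1/112.3 = 0.008905 and τ_data = 19/101.3 = 0.187562, so τ_n = 0.196467.
Rearranging for μ₀: μ₀ = (μ_n·τ_n − τ_data·x̄)/τ₀ = (37.6745·0.196467 − 0.187562·38.3) / 0.008905 = 0.218171/0.008905 ≈ 24.5.

μ₀ = 24.5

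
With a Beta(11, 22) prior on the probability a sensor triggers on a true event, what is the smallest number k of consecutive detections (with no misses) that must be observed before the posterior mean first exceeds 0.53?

After k detections and 0 misses the posterior is Beta(11+k, 22), with mean (11+k)/(11+22+k).
Set (11+k)/(33+k) > 0.53 and solve: k > (0.53·33 − 11)/(1 − 0.53) = 13.809.
The smallest integer exceeding 13.809 is 14.

k = 14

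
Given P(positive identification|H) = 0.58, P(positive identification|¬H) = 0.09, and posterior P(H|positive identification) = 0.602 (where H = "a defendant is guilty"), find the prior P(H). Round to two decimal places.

Bayes' rule in odds form gives O(H|E) = O(H)·[P(E|H)/P(E|¬H)], hence O(H) = O(H|E)/LR.
Posterior odds = 0.602/(1−0.602) = 1.5126. LR = 0.58/0.09 = 6.4444.
Prior odds = 1.5126/6.4444 = 0.2347, so P(H) = 0.2347/(1+0.2347) ≈ 0.19.

P(H) = 0.19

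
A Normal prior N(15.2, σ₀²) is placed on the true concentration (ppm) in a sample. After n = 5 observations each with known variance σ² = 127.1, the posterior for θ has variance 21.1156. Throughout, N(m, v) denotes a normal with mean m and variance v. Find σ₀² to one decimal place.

Posterior precision equals prior precision plus data precision: 1/σ_n² = 1/σ₀² + n/σ².
So 1/σ₀² = 1/21.1156 − 5/127.1 = 0.047358 − 0.039339 = 0.008019.
Hence σ₀² = 1/0.008019 ≈ 124.7.

σ₀² = 124.7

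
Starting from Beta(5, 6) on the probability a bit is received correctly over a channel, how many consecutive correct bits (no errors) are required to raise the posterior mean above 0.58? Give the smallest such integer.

k = 4

After k correct bits and 0 errors the posterior is Beta(5+k, 6), with mean (5+k)/(5+6+k).
Set (5+k)/(11+k) > 0.58 and solve: k > (0.58·11 − 5)/(1 − 0.58) = 3.286.
The smallest integer exceeding 3.286 is 4.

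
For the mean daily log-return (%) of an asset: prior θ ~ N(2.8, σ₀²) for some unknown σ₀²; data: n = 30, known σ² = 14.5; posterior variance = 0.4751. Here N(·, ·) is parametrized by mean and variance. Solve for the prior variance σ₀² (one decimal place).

σ₀² = 27.9

For the Normal–Normal model with known σ², precisions add: τ_n = τ₀ + n/σ².
So 1/σ₀² = 1/0.4751 − 30/14.5 = 2.104820 − 2.068966 = 0.035854.
Hence σ₀² = 1/0.035854 ≈ 27.9.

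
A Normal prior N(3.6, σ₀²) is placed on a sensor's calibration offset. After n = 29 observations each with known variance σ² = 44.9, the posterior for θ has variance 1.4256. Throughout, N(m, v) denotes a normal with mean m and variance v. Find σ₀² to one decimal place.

σ₀² = 18.0

For the Normal–Normal model with known σ², precisions add: τ_n = τ₀ + n/σ².
So 1/σ₀² = 1/1.4256 − 29/44.9 = 0.701459 − 0.645880 = 0.055579.
Hence σ₀² = 1/0.055579 ≈ 18.0.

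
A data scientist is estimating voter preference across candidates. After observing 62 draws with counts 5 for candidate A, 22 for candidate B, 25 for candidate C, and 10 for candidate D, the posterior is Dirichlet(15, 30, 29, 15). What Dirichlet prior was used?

For a Dirichlet(α) prior with multinomial counts c, the posterior is Dirichlet(α + c) componentwise.
Subtract each count from the matching posterior parameter: 15−5=10, 30−22=8, 29−25=4, 15−10=5.

Dirichlet(10, 8, 4, 5)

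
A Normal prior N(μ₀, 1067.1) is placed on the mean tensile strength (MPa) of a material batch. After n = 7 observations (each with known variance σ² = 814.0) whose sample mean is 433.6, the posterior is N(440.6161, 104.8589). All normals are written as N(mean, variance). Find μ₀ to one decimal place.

With known observation variance, the Normal–Normal posterior has precision τ_n = τ₀ + n/σ² and mean μ_n = (τ₀μ₀ + (n/σ²)x̄)/τ_n.
Here τ₀ = 1/1067.1 = 0.000937 and τ_data = 7/814.0 = 0.008600, so τ_n = 0.009537.
Rearranging for μ₀: μ₀ = (μ_n·τ_n − τ_data·x̄)/τ₀ = (440.6161·0.009537 − 0.008600·433.6) / 0.000937 = 0.473196/0.000937 ≈ 505.0.

μ₀ = 505.0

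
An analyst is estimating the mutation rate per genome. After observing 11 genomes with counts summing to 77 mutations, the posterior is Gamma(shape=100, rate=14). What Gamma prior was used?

Gamma(shape=23, rate=3)

A Gamma(α, β) prior (rate parametrization) on a Poisson rate with n observations summing to S gives posterior Gamma(α+S, β+n).
So α = 100 − 77 = 23 and β = 14 − 11 = 3.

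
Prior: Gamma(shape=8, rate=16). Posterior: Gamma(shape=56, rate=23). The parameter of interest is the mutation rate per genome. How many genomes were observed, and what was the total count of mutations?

Gamma–Poisson conjugacy: posterior shape = α + Σxᵢ, posterior rate = β + n.
Matching: Σxᵢ = 56 − 8 = 48 and n = 23 − 16 = 7.

n = 7 genomes with total 48 mutations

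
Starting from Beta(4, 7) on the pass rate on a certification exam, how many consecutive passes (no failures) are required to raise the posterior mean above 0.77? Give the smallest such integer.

After k passes and 0 failures the posterior is Beta(4+k, 7), with mean (4+k)/(4+7+k).
Set (4+k)/(11+k) > 0.77 and solve: k > (0.77·11 − 4)/(1 − 0.77) = 19.435.
The smallest integer exceeding 19.435 is 20, and checking k=20: (24)/(31) = 0.7742 > 0.77.

k = 20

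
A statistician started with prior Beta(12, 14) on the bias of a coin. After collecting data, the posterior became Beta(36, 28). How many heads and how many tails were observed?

24 heads and 14 tails

Under Beta–binomial conjugacy the posterior parameters are (α+s, β+f).
So s = 36 − 12 = 24 and f = 28 − 14 = 14.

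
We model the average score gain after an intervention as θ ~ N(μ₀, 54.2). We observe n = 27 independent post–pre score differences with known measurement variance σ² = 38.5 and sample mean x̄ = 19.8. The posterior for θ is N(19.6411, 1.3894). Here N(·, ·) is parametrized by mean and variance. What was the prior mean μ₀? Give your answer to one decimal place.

The posterior mean is a precision-weighted average: μ_n = (τ₀μ₀ + τ_data·x̄)/(τ₀+τ_data), with τ₀=1/σ₀² and τ_data=n/σ².
Here τ₀ = 1/54.2 = 0.018450 and τ_data = 27/38.5 = 0.701299, so τ_n = 0.719749.
Rearranging for μ₀: μ₀ = (μ_n·τ_n − τ_data·x̄)/τ₀ = (19.6411·0.719749 − 0.701299·19.8) / 0.018450 = 0.250942/0.018450 ≈ 13.6.

μ₀ = 13.6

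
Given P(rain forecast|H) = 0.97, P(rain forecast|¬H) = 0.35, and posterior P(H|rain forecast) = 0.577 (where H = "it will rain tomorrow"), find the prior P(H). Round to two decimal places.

Bayes' rule in odds form gives O(H|E) = O(H)·[P(E|H)/P(E|¬H)], hence O(H) = O(H|E)/LR.
Posterior odds = 0.577/(1−0.577) = 1.3641. LR = 0.97/0.35 = 2.7714.
Prior odds = 1.3641/2.7714 = 0.4922, so P(H) = 0.4922/(1+0.4922) ≈ 0.33.

P(H) = 0.33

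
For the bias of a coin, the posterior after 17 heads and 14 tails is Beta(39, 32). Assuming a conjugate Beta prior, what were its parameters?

Under Beta–binomial conjugacy the posterior parameters are (α+s, β+f).
Subtract the data counts: 39−17=22, 32−14=18.

Beta(22, 18)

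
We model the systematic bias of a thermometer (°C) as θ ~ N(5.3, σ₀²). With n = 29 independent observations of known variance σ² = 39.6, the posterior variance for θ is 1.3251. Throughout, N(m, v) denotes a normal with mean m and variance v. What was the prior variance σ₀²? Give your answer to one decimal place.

Posterior precision equals prior precision plus data precision: 1/σ_n² = 1/σ₀² + n/σ².
So 1/σ₀² = 1/1.3251 − 29/39.6 = 0.754660 − 0.732323 = 0.022337.
Hence σ₀² = 1/0.022337 ≈ 44.8.

σ₀² = 44.8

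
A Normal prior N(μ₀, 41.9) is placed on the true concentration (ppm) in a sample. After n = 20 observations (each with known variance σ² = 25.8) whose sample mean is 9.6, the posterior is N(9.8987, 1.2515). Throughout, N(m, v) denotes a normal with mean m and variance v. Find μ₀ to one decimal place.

μ₀ = 19.6

The posterior mean is a precision-weighted average: μ_n = (τ₀μ₀ + τ_data·x̄)/(τ₀+τ_data), with τ₀=1/σ₀² and τ_data=n/σ².
Here τ₀ = 1/41.9 = 0.023866 and τ_data = 20/25.8 = 0.775194, so τ_n = 0.799060.
Rearranging for μ₀: μ₀ = (μ_n·τ_n − τ_data·x̄)/τ₀ = (9.8987·0.799060 − 0.775194·9.6) / 0.023866 = 0.467793/0.023866 ≈ 19.6.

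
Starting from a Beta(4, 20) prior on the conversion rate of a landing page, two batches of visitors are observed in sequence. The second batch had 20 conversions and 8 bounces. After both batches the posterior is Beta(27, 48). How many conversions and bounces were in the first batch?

3 conversions and 20 bounces

Because Beta–binomial updating is additive in the counts, the combined data contributed (α_post−α_prior, β_post−β_prior) successes and failures.
Total across both batches: 27−4=23 conversions, 48−20=28 bounces.
Subtract the second batch: 23−20=3 conversions and 28−8=20 bounces.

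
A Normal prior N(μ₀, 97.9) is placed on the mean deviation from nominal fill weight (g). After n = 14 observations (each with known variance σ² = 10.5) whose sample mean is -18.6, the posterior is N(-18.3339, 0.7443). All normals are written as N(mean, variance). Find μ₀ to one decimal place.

μ₀ = 16.4

The posterior mean is a precision-weighted average: μ_n = (τ₀μ₀ + τ_data·x̄)/(τ₀+τ_data), with τ₀=1/σ₀² and τ_data=n/σ².
Here τ₀ = 1/97.9 = 0.010215 and τ_data = 14/10.5 = 1.333333, so τ_n = 1.343548.
Rearranging for μ₀: μ₀ = (μ_n·τ_n − τ_data·x̄)/τ₀ = (-18.3339·1.343548 − 1.333333·-18.6) / 0.010215 = 0.167519/0.010215 ≈ 16.4.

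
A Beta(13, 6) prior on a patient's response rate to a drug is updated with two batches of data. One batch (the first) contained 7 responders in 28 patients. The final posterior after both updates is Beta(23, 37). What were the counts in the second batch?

3 responders and 10 non-responders

Because Beta–binomial updating is additive in the counts, the combined data contributed (α_post−α_prior, β_post−β_prior) successes and failures.
Total across both batches: 23−13=10 responders, 37−6=31 non-responders.
Subtract the first batch: 10−7=3 responders and 31−21=10 non-responders.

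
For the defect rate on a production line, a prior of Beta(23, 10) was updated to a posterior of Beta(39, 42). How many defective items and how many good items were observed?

16 defective items and 32 good items

A Beta(α, β) prior with s successes and f failures in binomial data gives a Beta(α+s, β+f) posterior.
So s = 39 − 23 = 16 and f = 42 − 10 = 32.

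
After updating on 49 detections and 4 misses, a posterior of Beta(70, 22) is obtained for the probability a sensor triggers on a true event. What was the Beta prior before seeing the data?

Under Beta–binomial conjugacy the posterior parameters are (a+s, b+f).
So a = 70 − 49 = 21 and b = 22 − 4 = 18.

Beta(21, 18)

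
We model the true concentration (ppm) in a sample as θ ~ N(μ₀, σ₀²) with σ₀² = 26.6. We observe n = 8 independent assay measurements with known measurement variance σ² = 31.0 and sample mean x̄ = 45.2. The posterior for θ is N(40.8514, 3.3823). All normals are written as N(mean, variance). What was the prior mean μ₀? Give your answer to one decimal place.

With known observation variance, the Normal–Normal posterior has precision τ_n = τ₀ + n/σ² and mean μ_n = (τ₀μ₀ + (n/σ²)x̄)/τ_n.
Here τ₀ = 1/26.6 = 0.037594 and τ_data = 8/31.0 = 0.258065, so τ_n = 0.295659.
Rearranging for μ₀: μ₀ = (μ_n·τ_n − τ_data·x̄)/τ₀ = (40.8514·0.295659 − 0.258065·45.2) / 0.037594 = 0.413546/0.037594 ≈ 11.0.

μ₀ = 11.0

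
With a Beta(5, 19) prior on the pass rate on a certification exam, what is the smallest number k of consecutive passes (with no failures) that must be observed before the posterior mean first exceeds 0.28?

After k passes and 0 failures the posterior is Beta(5+k, 19), with mean (5+k)/(5+19+k).
Set (5+k)/(24+k) > 0.28 and solve: k > (0.28·24 − 5)/(1 − 0.28) = 2.389.
The smallest integer exceeding 2.389 is 3.

k = 3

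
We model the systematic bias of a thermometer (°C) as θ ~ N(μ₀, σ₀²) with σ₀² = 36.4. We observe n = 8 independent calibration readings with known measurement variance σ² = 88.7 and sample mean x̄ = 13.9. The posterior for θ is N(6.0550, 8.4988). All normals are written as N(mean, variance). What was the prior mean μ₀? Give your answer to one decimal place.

With known observation variance, the Normal–Normal posterior has precision τ_n = τ₀ + n/σ² and mean μ_n = (τ₀μ₀ + (n/σ²)x̄)/τ_n.
Here τ₀ = 1/36.4 = 0.027473 and τ_data = 8/88.7 = 0.090192, so τ_n = 0.117665.
Rearranging for μ₀: μ₀ = (μ_n·τ_n − τ_data·x̄)/τ₀ = (6.0550·0.117665 − 0.090192·13.9) / 0.027473 = -0.541207/0.027473 ≈ -19.7.

μ₀ = -19.7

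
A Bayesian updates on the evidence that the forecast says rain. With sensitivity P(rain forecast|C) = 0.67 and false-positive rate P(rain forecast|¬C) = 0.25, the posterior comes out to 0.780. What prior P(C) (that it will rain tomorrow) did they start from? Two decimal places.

P(C) = 0.57

Bayes' rule in odds form gives O(C|E) = O(C)·[P(E|C)/P(E|¬C)], hence O(C) = O(C|E)/LR.
Posterior odds = 0.780/(1−0.780) = 3.5455. LR = 0.67/0.25 = 2.6800.
Prior odds = 3.5455/2.6800 = 1.3229, so P(C) = 1.3229/(1+1.3229) ≈ 0.57.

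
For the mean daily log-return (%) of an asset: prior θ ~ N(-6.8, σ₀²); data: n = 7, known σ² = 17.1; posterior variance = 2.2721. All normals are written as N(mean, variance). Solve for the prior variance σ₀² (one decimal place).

For the Normal–Normal model with known σ², precisions add: τ_n = τ₀ + n/σ².
So 1/σ₀² = 1/2.2721 − 7/17.1 = 0.440121 − 0.409357 = 0.030764.
Hence σ₀² = 1/0.030764 ≈ 32.5.

σ₀² = 32.5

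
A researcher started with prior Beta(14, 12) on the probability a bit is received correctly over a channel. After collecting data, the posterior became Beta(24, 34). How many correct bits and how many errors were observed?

10 correct bits and 22 errors

Beta is conjugate to the binomial likelihood: posterior = Beta(α+s, β+f).
So s = 24 − 14 = 10 and f = 34 − 12 = 22.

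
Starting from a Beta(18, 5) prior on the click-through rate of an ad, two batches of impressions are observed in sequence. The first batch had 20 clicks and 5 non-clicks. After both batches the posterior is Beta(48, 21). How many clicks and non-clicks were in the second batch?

Because Beta–binomial updating is additive in the counts, the combined data contributed (α_post−α_prior, β_post−β_prior) successes and failures.
Total across both batches: 48−18=30 clicks, 21−5=16 non-clicks.
Subtract the first batch: 30−20=10 clicks and 16−5=11 non-clicks.

10 clicks and 11 non-clicks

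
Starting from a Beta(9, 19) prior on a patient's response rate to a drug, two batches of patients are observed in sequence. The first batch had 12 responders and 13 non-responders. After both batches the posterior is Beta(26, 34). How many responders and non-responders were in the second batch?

5 responders and 2 non-responders

Because Beta–binomial updating is additive in the counts, the combined data contributed (α_post−α_prior, β_post−β_prior) successes and failures.
Total across both batches: 26−9=17 responders, 34−19=15 non-responders.
Subtract the first batch: 17−12=5 responders and 15−13=2 non-responders.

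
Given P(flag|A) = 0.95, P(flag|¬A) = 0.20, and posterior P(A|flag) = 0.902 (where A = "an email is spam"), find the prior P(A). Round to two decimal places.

P(A) = 0.66

In odds form, posterior odds = prior odds × likelihood ratio, so prior odds = posterior odds ÷ LR.
Posterior odds = 0.902/(1−0.902) = 9.2041. LR = 0.95/0.20 = 4.7500.
Prior odds = 9.2041/4.7500 = 1.9377, so P(A) = 1.9377/(1+1.9377) ≈ 0.66.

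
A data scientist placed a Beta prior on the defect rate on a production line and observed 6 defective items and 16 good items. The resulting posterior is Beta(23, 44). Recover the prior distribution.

Beta(17, 28)

A Beta(α, β) prior with s successes and f failures in binomial data gives a Beta(α+s, β+f) posterior.
Subtract the data counts: 23−6=17, 44−16=28.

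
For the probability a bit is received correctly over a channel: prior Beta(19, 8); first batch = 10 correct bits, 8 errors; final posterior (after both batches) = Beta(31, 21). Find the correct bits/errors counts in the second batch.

2 correct bits and 5 errors

Sequential conjugate updates are equivalent to a single update on the pooled data, so total successes = posterior α − prior α and total failures = posterior β − prior β.
Total across both batches: 31−19=12 correct bits, 21−8=13 errors.
Subtract the first batch: 12−10=2 correct bits and 13−8=5 errors.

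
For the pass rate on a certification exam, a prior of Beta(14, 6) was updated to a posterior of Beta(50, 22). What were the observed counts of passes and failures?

36 passes and 16 failures

A Beta(a, b) prior with s successes and f failures in binomial data gives a Beta(a+s, b+f) posterior.
So s = 50 − 14 = 36 and f = 22 − 6 = 16.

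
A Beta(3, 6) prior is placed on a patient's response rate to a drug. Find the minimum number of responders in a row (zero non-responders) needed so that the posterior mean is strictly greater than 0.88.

k = 42

After k responders and 0 non-responders the posterior is Beta(3+k, 6), with mean (3+k)/(3+6+k).
Set (3+k)/(9+k) > 0.88 and solve: k > (0.88·9 − 3)/(1 − 0.88) = 41.000.
The smallest integer exceeding 41.000 is 42, and checking k=42: (45)/(51) = 0.8824 > 0.88.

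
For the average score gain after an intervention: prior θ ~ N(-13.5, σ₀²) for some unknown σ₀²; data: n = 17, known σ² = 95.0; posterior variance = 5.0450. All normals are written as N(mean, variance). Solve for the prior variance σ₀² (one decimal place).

σ₀² = 51.9

Posterior precision equals prior precision plus data precision: 1/σ_n² = 1/σ₀² + n/σ².
So 1/σ₀² = 1/5.0450 − 17/95.0 = 0.198216 − 0.178947 = 0.019269.
Hence σ₀² = 1/0.019269 ≈ 51.9.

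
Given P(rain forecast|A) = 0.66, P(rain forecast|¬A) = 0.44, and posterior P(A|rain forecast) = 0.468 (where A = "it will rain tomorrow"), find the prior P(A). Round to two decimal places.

P(A) = 0.37

In odds form, posterior odds = prior odds × likelihood ratio, so prior odds = posterior odds ÷ LR.
Posterior odds = 0.468/(1−0.468) = 0.8797. LR = 0.66/0.44 = 1.5000.
Prior odds = 0.8797/1.5000 = 0.5865, so P(A) = 0.5865/(1+0.5865) ≈ 0.37.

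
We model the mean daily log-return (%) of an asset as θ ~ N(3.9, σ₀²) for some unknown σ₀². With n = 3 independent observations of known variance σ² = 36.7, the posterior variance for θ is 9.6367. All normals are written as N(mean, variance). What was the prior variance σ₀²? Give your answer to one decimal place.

For the Normal–Normal model with known σ², precisions add: τ_n = τ₀ + n/σ².
So 1/σ₀² = 1/9.6367 − 3/36.7 = 0.103770 − 0.081744 = 0.022026.
Hence σ₀² = 1/0.022026 ≈ 45.4.

σ₀² = 45.4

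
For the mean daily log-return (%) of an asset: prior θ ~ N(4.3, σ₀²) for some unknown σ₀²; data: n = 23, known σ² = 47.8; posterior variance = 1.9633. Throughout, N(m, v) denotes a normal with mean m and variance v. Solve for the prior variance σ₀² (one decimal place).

Posterior precision equals prior precision plus data precision: 1/σ_n² = 1/σ₀² + n/σ².
So 1/σ₀² = 1/1.9633 − 23/47.8 = 0.509347 − 0.481172 = 0.028175.
Hence σ₀² = 1/0.028175 ≈ 35.5.

σ₀² = 35.5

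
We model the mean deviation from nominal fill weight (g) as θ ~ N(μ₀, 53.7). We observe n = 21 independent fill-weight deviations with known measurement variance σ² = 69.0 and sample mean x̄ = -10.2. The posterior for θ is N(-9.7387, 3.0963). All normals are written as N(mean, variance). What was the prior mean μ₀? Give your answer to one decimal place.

The posterior mean is a precision-weighted average: μ_n = (τ₀μ₀ + τ_data·x̄)/(τ₀+τ_data), with τ₀=1/σ₀² and τ_data=n/σ².
Here τ₀ = 1/53.7 = 0.018622 and τ_data = 21/69.0 = 0.304348, so τ_n = 0.322970.
Rearranging for μ₀: μ₀ = (μ_n·τ_n − τ_data·x̄)/τ₀ = (-9.7387·0.322970 − 0.304348·-10.2) / 0.018622 = -0.040958/0.018622 ≈ -2.2.

μ₀ = -2.2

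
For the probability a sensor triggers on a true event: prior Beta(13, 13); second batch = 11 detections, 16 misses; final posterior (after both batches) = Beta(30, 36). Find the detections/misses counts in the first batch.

Sequential conjugate updates are equivalent to a single update on the pooled data, so total successes = posterior α − prior α and total failures = posterior β − prior β.
Total across both batches: 30−13=17 detections, 36−13=23 misses.
Subtract the second batch: 17−11=6 detections and 23−16=7 misses.

6 detections and 7 misses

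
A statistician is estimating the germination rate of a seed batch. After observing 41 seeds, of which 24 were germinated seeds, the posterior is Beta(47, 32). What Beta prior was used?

Beta is conjugate to the binomial likelihood: posterior = Beta(a+s, b+f).
So a = 47 − 24 = 23 and b = 32 − 17 = 15.

Beta(23, 15)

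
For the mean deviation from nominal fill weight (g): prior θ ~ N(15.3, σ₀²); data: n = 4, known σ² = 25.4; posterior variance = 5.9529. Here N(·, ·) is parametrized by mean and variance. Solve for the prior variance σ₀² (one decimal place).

σ₀² = 95.2

For the Normal–Normal model with known σ², precisions add: τ_n = τ₀ + n/σ².
So 1/σ₀² = 1/5.9529 − 4/25.4 = 0.167985 − 0.157480 = 0.010505.
Hence σ₀² = 1/0.010505 ≈ 95.2.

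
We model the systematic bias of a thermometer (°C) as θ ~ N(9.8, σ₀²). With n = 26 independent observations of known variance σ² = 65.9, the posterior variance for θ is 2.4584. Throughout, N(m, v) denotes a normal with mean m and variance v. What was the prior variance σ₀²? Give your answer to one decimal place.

σ₀² = 81.8

For the Normal–Normal model with known σ², precisions add: τ_n = τ₀ + n/σ².
So 1/σ₀² = 1/2.4584 − 26/65.9 = 0.406769 − 0.394537 = 0.012232.
Hence σ₀² = 1/0.012232 ≈ 81.8.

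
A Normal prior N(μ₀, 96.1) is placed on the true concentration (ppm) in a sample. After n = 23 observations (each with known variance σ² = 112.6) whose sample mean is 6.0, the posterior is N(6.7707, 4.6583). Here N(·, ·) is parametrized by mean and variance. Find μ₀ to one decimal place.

With known observation variance, the Normal–Normal posterior has precision τ_n = τ₀ + n/σ² and mean μ_n = (τ₀μ₀ + (n/σ²)x̄)/τ_n.
Here τ₀ = 1/96.1 = 0.010406 and τ_data = 23/112.6 = 0.204263, so τ_n = 0.214669.
Rearranging for μ₀: μ₀ = (μ_n·τ_n − τ_data·x̄)/τ₀ = (6.7707·0.214669 − 0.204263·6.0) / 0.010406 = 0.227881/0.010406 ≈ 21.9.

μ₀ = 21.9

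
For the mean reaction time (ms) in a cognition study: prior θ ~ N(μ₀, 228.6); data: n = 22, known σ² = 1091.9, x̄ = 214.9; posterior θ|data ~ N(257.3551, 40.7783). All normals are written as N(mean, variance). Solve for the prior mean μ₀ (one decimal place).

μ₀ = 452.9

With known observation variance, the Normal–Normal posterior has precision τ_n = τ₀ + n/σ² and mean μ_n = (τ₀μ₀ + (n/σ²)x̄)/τ_n.
Here τ₀ = 1/228.6 = 0.004374 and τ_data = 22/1091.9 = 0.020148, so τ_n = 0.024522.
Rearranging for μ₀: μ₀ = (μ_n·τ_n − τ_data·x̄)/τ₀ = (257.3551·0.024522 − 0.020148·214.9) / 0.004374 = 1.981057/0.004374 ≈ 452.9.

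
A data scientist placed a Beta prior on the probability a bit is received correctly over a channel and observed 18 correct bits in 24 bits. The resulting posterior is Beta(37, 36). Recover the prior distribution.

Beta(19, 30)

A Beta(α, β) prior with s successes and f failures in binomial data gives a Beta(α+s, β+f) posterior.
So α = 37 − 18 = 19 and β = 36 − 6 = 30.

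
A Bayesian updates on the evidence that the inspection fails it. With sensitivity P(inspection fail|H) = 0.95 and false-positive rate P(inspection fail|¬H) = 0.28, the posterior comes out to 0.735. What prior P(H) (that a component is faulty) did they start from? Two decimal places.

P(H) = 0.45

In odds form, posterior odds = prior odds × likelihood ratio, so prior odds = posterior odds ÷ LR.
Posterior odds = 0.735/(1−0.735) = 2.7736. LR = 0.95/0.28 = 3.3929.
Prior odds = 2.7736/3.3929 = 0.8175, so P(H) = 0.8175/(1+0.8175) ≈ 0.45.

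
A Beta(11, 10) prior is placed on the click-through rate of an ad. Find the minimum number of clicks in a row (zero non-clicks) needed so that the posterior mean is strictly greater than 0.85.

k = 46

After k clicks and 0 non-clicks the posterior is Beta(11+k, 10), with mean (11+k)/(11+10+k).
Set (11+k)/(21+k) > 0.85 and solve: k > (0.85·21 − 11)/(1 − 0.85) = 45.667.
The smallest integer exceeding 45.667 is 46.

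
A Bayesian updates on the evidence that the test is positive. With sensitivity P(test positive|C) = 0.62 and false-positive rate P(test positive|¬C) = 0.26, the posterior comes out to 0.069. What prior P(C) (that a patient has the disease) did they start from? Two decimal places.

P(C) = 0.03

Bayes' rule in odds form gives O(C|E) = O(C)·[P(E|C)/P(E|¬C)], hence O(C) = O(C|E)/LR.
Posterior odds = 0.069/(1−0.069) = 0.0741. LR = 0.62/0.26 = 2.3846.
Prior odds = 0.0741/2.3846 = 0.0311, so P(C) = 0.0311/(1+0.0311) ≈ 0.03.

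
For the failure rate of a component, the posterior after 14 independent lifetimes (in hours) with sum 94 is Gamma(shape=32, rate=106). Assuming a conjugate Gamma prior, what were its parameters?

For an exponential likelihood with a Gamma(α, β) prior on the rate, n observations with total T give posterior Gamma(α+n, β+T).
So α = 32 − 14 = 18 and β = 106 − 94 = 12.

Gamma(shape=18, rate=12)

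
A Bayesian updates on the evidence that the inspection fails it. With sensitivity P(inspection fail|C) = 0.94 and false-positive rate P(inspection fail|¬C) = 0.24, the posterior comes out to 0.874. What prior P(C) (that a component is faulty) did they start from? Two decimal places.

In odds form, posterior odds = prior odds × likelihood ratio, so prior odds = posterior odds ÷ LR.
Posterior odds = 0.874/(1−0.874) = 6.9365. LR = 0.94/0.24 = 3.9167.
Prior odds = 6.9365/3.9167 = 1.7710, so P(C) = 1.7710/(1+1.7710) ≈ 0.64.

P(C) = 0.64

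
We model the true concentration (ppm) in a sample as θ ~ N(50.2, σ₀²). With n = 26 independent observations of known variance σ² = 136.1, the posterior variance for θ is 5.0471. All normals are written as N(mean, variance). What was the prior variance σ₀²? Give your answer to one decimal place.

Posterior precision equals prior precision plus data precision: 1/σ_n² = 1/σ₀² + n/σ².
So 1/σ₀² = 1/5.0471 − 26/136.1 = 0.198134 − 0.191036 = 0.007098.
Hence σ₀² = 1/0.007098 ≈ 140.9.

σ₀² = 140.9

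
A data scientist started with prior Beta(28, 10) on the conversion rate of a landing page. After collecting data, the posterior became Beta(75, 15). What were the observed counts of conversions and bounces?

47 conversions and 5 bounces

Under Beta–binomial conjugacy the posterior parameters are (α+s, β+f).
Match parameters: s=75−28=47, f=15−10=5.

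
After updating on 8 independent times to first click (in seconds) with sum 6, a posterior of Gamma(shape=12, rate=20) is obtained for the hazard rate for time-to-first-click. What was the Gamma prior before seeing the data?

Gamma–exponential conjugacy: posterior shape = α + n, posterior rate = β + Σtᵢ.
So α = 12 − 8 = 4 and β = 20 − 6 = 14.

Gamma(shape=4, rate=14)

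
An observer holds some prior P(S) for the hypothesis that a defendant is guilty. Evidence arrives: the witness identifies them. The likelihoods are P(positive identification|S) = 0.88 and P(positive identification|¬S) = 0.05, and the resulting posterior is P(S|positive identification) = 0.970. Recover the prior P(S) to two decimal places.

In odds form, posterior odds = prior odds × likelihood ratio, so prior odds = posterior odds ÷ LR.
Posterior odds = 0.970/(1−0.970) = 32.3333. LR = 0.88/0.05 = 17.6000.
Prior odds = 32.3333/17.6000 = 1.8371, so P(S) = 1.8371/(1+1.8371) ≈ 0.65.

P(S) = 0.65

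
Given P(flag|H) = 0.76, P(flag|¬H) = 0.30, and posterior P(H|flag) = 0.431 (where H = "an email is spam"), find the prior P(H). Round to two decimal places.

Bayes' rule in odds form gives O(H|E) = O(H)·[P(E|H)/P(E|¬H)], hence O(H) = O(H|E)/LR.
Posterior odds = 0.431/(1−0.431) = 0.7575. LR = 0.76/0.30 = 2.5333.
Prior odds = 0.7575/2.5333 = 0.2990, so P(H) = 0.2990/(1+0.2990) ≈ 0.23.

P(H) = 0.23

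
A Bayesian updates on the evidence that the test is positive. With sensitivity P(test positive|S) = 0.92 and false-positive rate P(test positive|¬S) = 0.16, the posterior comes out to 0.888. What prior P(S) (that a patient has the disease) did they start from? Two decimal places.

Bayes' rule in odds form gives O(S|E) = O(S)·[P(E|S)/P(E|¬S)], hence O(S) = O(S|E)/LR.
Posterior odds = 0.888/(1−0.888) = 7.9286. LR = 0.92/0.16 = 5.7500.
Prior odds = 7.9286/5.7500 = 1.3789, so P(S) = 1.3789/(1+1.3789) ≈ 0.58.

P(S) = 0.58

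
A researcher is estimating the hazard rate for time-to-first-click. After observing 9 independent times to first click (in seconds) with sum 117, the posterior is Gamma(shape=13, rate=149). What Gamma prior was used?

Gamma–exponential conjugacy: posterior shape = α + n, posterior rate = β + Σtᵢ.
So α = 13 − 9 = 4 and β = 149 − 117 = 32.

Gamma(shape=4, rate=32)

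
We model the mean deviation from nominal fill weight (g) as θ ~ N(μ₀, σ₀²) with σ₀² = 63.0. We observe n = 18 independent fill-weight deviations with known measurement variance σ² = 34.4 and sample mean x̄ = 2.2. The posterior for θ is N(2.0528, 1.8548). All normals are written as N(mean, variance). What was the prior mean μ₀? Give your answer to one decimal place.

μ₀ = -2.8

With known observation variance, the Normal–Normal posterior has precision τ_n = τ₀ + n/σ² and mean μ_n = (τ₀μ₀ + (n/σ²)x̄)/τ_n.
Here τ₀ = 1/63.0 = 0.015873 and τ_data = 18/34.4 = 0.523256, so τ_n = 0.539129.
Rearranging for μ₀: μ₀ = (μ_n·τ_n − τ_data·x̄)/τ₀ = (2.0528·0.539129 − 0.523256·2.2) / 0.015873 = -0.044439/0.015873 ≈ -2.8.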